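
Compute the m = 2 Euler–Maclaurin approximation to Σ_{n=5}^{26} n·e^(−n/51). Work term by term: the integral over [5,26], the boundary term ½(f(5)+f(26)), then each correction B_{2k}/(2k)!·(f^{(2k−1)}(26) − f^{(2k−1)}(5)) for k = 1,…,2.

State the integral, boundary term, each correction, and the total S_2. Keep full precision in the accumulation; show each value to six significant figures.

S_2 ≈ 240.710

Integral: ∫_5^26 x·e^(−x/51) dx = 230.679.
Boundary: ½(f(5) + f(26)) = ½(4.53307 + 15.6159) = 10.0745.
Integral + boundary = 240.754.
Order-1 term: 1/12 · (0.294418 − 0.817730) = -0.0436093.
Running total after k=1: 240.710.
Order-2 term: −1/720 · (0.000575027 − 0.00101152) = 6.06237e-07.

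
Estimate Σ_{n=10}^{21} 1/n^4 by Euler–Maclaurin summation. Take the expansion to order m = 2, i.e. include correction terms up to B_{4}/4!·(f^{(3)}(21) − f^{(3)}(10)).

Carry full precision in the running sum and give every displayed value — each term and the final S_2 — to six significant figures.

S_2 ≈ 0.000353146

The integral term ∫_10^21 1/x^4 dx = 0.000297340.
Boundary: ½(f(10) + f(21)) = ½(0.000100000 + 5.14189e-06) = 5.25709e-05.
So far: 0.000349911.
Order-1 term: 1/12 · (-9.79408e-07 − (-4.00000e-05)) = 3.25172e-06.
Partial sum through k=1: 0.000353163.
Order-2 term: −1/720 · (-6.66264e-08 − (-1.20000e-05)) = -1.65741e-08.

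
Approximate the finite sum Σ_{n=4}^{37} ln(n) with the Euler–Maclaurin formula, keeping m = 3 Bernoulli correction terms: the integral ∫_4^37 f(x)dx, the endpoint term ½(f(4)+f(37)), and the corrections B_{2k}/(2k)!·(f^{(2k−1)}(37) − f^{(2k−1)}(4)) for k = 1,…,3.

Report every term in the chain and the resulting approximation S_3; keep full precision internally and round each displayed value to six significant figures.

∫_4^37 ln(x) dx evaluates to 95.0588.
Endpoint term: (f(4) + f(37))/2 = (1.38629 + 3.61092)/2 = 2.49861.
Integral + boundary = 97.5574.
k=1: B_{2}/(2)! × [f^{(1)}(37) − f^{(1)}(4)] = 1/12 × (0.0270270 − 0.250000) = -0.0185811.
After k=1: 97.5388.
k=2: B_{4}/(4)! × [f^{(3)}(37) − f^{(3)}(4)] = −1/720 × (3.94843e-05 − 0.0312500) = 4.33479e-05.
After k=2: 97.5389.
k=3: B_{6}/(6)! × [f^{(5)}(37) − f^{(5)}(4)] = 1/30240 × (3.46101e-07 − 0.0234375) = -7.75038e-07.

S_3 ≈ 97.5389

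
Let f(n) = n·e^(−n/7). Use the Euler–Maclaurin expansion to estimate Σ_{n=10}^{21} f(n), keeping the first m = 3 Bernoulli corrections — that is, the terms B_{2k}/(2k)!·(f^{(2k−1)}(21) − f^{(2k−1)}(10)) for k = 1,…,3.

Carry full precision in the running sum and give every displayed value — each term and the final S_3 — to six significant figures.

Integral: ∫_10^21 x·e^(−x/7) dx = 18.7602.
Endpoint term: (f(10) + f(21))/2 = (2.39651 + 1.04553)/2 = 1.72102.
So far: 20.4812.
Order-1 term: 1/12 · (-0.0995741 − (-0.102708)) = 0.000261121.
Partial sum through k=1: 20.4815.
Order-2 term: −1/720 · (0.00000 − 0.00768560) = 1.06744e-05.
Partial sum through k=2: 20.4815.
Order-3 term: 1/30240 · (4.14719e-05 − 0.000356475) = -1.04168e-08.

S_3 ≈ 20.4815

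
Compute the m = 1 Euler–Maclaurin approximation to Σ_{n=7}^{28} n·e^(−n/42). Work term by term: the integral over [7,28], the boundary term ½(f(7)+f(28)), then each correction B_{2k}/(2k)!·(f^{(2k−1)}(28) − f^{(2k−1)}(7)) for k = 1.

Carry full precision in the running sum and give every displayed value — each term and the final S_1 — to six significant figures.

∫_7^28 x·e^(−x/42) dx evaluates to 232.613.
½[f(7) + f(28)] = ½[5.92537 + 14.3757] = 10.1505.
So far: 242.764.
Order-1 term: 1/12 · (0.171139 − 0.705401) = -0.0445219.

S_1 ≈ 242.719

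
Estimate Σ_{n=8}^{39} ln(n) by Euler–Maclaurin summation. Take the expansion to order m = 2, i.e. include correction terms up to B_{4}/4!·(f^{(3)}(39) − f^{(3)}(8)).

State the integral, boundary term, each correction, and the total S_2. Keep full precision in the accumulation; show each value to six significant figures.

The integral term ∫_8^39 ln(x) dx = 95.2434.
Endpoint term: (f(8) + f(39))/2 = (2.07944 + 3.66356)/2 = 2.87150.
Integral + boundary = 98.1149.
Order-1 term: 1/12 · (0.0256410 − 0.125000) = -0.00827991.
Running total after k=1: 98.1066.
Order-2 term: −1/720 · (3.37160e-05 − 0.00390625) = 5.37852e-06.

S_2 ≈ 98.1066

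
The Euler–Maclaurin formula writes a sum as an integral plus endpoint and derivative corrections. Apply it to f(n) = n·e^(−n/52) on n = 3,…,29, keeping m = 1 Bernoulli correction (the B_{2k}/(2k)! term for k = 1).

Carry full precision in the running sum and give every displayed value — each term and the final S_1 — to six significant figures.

S_1 ≈ 297.843

∫_3^29 x·e^(−x/52) dx evaluates to 288.178.
½[f(3) + f(29)] = ½[2.83182 + 16.6033] = 9.71758.
Running total after boundary: 297.896.
Correction k=1: B_{2}/2! · (f^{(1)}(29) − f^{(1)}(3)) = 1/12 · (0.253234 − 0.889482) = -0.0530207.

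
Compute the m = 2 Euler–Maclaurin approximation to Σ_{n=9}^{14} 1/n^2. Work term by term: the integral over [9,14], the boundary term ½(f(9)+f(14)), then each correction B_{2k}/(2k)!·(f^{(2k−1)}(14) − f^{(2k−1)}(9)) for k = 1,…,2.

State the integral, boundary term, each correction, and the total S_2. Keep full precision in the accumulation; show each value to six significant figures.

S_2 ≈ 0.0485738

The integral term ∫_9^14 1/x^2 dx = 0.0396825.
Boundary: ½(f(9) + f(14)) = ½(0.0123457 + 0.00510204) = 0.00872386.
Running total after boundary: 0.0484064.
Correction k=1: B_{2}/2! · (f^{(1)}(14) − f^{(1)}(9)) = 1/12 · (-0.000728863 − (-0.00274348)) = 0.000167885.
Running total after k=1: 0.0485743.
Correction k=2: B_{4}/4! · (f^{(3)}(14) − f^{(3)}(9)) = −1/720 · (-4.46243e-05 − (-0.000406442)) = -5.02525e-07.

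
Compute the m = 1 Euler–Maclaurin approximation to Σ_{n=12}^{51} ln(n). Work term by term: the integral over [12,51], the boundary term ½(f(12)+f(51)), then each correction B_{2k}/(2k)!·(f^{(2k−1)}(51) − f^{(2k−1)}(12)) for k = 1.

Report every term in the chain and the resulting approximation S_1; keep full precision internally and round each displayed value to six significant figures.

S_1 ≈ 134.907

The integral term ∫_12^51 ln(x) dx = 131.704.
½[f(12) + f(51)] = ½[2.48491 + 3.93183] = 3.20837.
Integral + boundary = 134.913.
k=1: B_{2}/(2)! × [f^{(1)}(51) − f^{(1)}(12)] = 1/12 × (0.0196078 − 0.0833333) = -0.00531046.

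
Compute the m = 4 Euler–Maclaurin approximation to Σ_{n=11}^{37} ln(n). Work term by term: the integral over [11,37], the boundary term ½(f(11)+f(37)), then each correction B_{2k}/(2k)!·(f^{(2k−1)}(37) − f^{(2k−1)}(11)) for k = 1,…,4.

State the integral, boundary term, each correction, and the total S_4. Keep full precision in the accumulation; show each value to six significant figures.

The integral term ∫_11^37 ln(x) dx = 81.2271.
½[f(11) + f(37)] = ½[2.39790 + 3.61092] = 3.00441.
So far: 84.2315.
Order-1 term: 1/12 · (0.0270270 − 0.0909091) = -0.00532351.
After k=1: 84.2262.
Order-2 term: −1/720 · (3.94843e-05 − 0.00150263) = 2.03215e-06.
After k=2: 84.2262.
Order-3 term: 1/30240 · (3.46101e-07 − 0.000149021) = -4.91650e-09.
After k=3: 84.2262.
Order-4 term: −1/1209600 · (7.58439e-09 − 3.69474e-05) = 3.05389e-11.

S_4 ≈ 84.2262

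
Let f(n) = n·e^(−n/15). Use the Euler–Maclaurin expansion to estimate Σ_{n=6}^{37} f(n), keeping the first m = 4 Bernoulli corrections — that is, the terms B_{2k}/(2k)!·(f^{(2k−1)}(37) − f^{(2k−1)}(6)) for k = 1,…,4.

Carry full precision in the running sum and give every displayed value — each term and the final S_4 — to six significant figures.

S_4 ≈ 148.491

The integral term ∫_6^37 x·e^(−x/15) dx = 144.954.
½[f(6) + f(37)] = ½[4.02192 + 3.14009] = 3.58100.
Running total after boundary: 148.535.
k=1: B_{2}/(2)! × [f^{(1)}(37) − f^{(1)}(6)] = 1/12 × (-0.124472 − 0.402192) = -0.0438887.
After k=1: 148.491.
k=2: B_{4}/(4)! × [f^{(3)}(37) − f^{(3)}(6)] = −1/720 × (0.000201167 − 0.00774592) = 1.04788e-05.
After k=2: 148.491.
k=3: B_{6}/(6)! × [f^{(5)}(37) − f^{(5)}(6)] = 1/30240 × (4.24686e-06 − 6.09081e-05) = -1.87372e-09.
After k=3: 148.491.
k=4: B_{8}/(8)! × [f^{(7)}(37) − f^{(7)}(6)] = −1/1209600 × (3.37762e-08 − 3.88399e-07) = 2.93174e-13.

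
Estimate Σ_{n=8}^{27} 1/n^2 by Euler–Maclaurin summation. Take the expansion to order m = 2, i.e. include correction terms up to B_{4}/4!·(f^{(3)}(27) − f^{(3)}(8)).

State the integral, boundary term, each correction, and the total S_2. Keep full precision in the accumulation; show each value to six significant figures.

The integral term ∫_8^27 1/x^2 dx = 0.0879630.
½[f(8) + f(27)] = ½[0.0156250 + 0.00137174] = 0.00849837.
Integral + boundary = 0.0964613.
k=1: B_{2}/(2)! × [f^{(1)}(27) − f^{(1)}(8)] = 1/12 × (-0.000101611 − (-0.00390625)) = 0.000317053.
Partial sum through k=1: 0.0967784.
k=2: B_{4}/(4)! × [f^{(3)}(27) − f^{(3)}(8)] = −1/720 × (-1.67260e-06 − (-0.000732422)) = -1.01493e-06.

S_2 ≈ 0.0967774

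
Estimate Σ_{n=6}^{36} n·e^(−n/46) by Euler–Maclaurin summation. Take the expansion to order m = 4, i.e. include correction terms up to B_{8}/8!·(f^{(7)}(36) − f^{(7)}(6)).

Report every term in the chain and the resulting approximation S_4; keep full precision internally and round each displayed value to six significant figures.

S_4 ≈ 385.696

The integral term ∫_6^36 x·e^(−x/46) dx = 374.889.
Boundary: ½(f(6) + f(36)) = ½(5.26628 + 16.4596) = 10.8630.
Integral + boundary = 385.752.
Order-1 term: 1/12 · (0.0993939 − 0.763229) = -0.0553196.
Partial sum through k=1: 385.696.
Order-2 term: −1/720 · (0.000479120 − 0.00119029) = 9.87739e-07.
Partial sum through k=2: 385.696.
Order-3 term: 1/30240 · (4.30655e-07 − 9.54579e-07) = -1.73255e-11.
Partial sum through k=3: 385.696.
Order-4 term: −1/1209600 · (3.00040e-10 − 6.36407e-10) = 2.78082e-16.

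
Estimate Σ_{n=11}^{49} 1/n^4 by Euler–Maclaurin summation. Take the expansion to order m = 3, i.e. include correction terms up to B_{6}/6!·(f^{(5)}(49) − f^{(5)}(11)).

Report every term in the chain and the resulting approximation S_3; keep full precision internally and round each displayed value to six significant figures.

∫_11^49 1/x^4 dx evaluates to 0.000247605.
Endpoint term: (f(11) + f(49))/2 = (6.83013e-05 + 1.73467e-07)/2 = 3.42374e-05.
Integral + boundary = 0.000281842.
Order-1 term: 1/12 · (-1.41605e-08 − (-2.48369e-05)) = 2.06856e-06.
After k=1: 0.000283911.
Order-2 term: −1/720 · (-1.76933e-10 − (-6.15790e-06)) = -8.55239e-09.
After k=2: 0.000283902.
Order-3 term: 1/30240 · (-4.12672e-12 − (-2.84994e-06)) = 9.42438e-11.

S_3 ≈ 0.000283902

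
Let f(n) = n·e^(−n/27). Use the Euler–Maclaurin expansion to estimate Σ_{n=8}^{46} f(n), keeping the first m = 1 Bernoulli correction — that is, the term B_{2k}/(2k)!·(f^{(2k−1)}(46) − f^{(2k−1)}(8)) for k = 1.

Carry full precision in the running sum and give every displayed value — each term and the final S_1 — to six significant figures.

S_1 ≈ 351.039

The integral term ∫_8^46 x·e^(−x/27) dx = 343.933.
Endpoint term: (f(8) + f(46))/2 = (5.94854 + 8.37238)/2 = 7.16046.
Running total after boundary: 351.093.
k=1: B_{2}/(2)! × [f^{(1)}(46) − f^{(1)}(8)] = 1/12 × (-0.128080 − 0.523251) = -0.0542776.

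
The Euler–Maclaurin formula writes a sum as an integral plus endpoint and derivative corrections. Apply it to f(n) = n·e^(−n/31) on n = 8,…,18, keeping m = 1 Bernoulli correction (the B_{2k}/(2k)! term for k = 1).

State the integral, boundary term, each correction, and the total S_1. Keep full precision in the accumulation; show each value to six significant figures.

∫_8^18 x·e^(−x/31) dx evaluates to 84.0703.
Boundary: ½(f(8) + f(18)) = ½(6.18036 + 10.0717) = 8.12602.
So far: 92.1963.
Order-1 term: 1/12 · (0.234645 − 0.573179) = -0.0282112.

S_1 ≈ 92.1681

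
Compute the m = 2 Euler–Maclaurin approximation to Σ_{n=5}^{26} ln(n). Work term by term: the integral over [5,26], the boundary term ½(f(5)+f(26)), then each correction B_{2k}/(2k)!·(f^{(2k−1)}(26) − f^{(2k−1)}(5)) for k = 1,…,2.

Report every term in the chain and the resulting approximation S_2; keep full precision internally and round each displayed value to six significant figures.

S_2 ≈ 58.0836

The integral term ∫_5^26 ln(x) dx = 55.6633.
½[f(5) + f(26)] = ½[1.60944 + 3.25810] = 2.43377.
Integral + boundary = 58.0971.
Correction k=1: B_{2}/2! · (f^{(1)}(26) − f^{(1)}(5)) = 1/12 · (0.0384615 − 0.200000) = -0.0134615.
Running total after k=1: 58.0836.
Correction k=2: B_{4}/4! · (f^{(3)}(26) − f^{(3)}(5)) = −1/720 · (0.000113792 − 0.0160000) = 2.20642e-05.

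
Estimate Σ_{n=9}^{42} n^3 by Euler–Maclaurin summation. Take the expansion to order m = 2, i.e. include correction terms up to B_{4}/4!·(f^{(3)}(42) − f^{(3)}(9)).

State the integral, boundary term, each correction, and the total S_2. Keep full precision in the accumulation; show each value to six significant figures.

Integral: ∫_9^42 x^3 dx = 776284.
Endpoint term: (f(9) + f(42))/2 = (729.000 + 74088.0)/2 = 37408.5.
Running total after boundary: 813692.
Correction k=1: B_{2}/2! · (f^{(1)}(42) − f^{(1)}(9)) = 1/12 · (5292.00 − 243.000) = 420.750.
Running total after k=1: 814113.
Correction k=2: B_{4}/4! · (f^{(3)}(42) − f^{(3)}(9)) = −1/720 · (6.00000 − 6.00000) = 0.00000.

S_2 ≈ 814113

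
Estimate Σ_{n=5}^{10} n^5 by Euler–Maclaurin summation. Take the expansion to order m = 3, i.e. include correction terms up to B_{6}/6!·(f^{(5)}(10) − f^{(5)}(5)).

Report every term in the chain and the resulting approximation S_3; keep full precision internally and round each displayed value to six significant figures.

The integral term ∫_5^10 x^5 dx = 164062.
Endpoint term: (f(5) + f(10))/2 = (3125.00 + 100000)/2 = 51562.5.
Running total after boundary: 215625.
k=1: B_{2}/(2)! × [f^{(1)}(10) − f^{(1)}(5)] = 1/12 × (50000.0 − 3125.00) = 3906.25.
Running total after k=1: 219531.
k=2: B_{4}/(4)! × [f^{(3)}(10) − f^{(3)}(5)] = −1/720 × (6000.00 − 1500.00) = -6.25000.
Running total after k=2: 219525.
k=3: B_{6}/(6)! × [f^{(5)}(10) − f^{(5)}(5)] = 1/30240 × (120.000 − 120.000) = 0.00000.

S_3 ≈ 219525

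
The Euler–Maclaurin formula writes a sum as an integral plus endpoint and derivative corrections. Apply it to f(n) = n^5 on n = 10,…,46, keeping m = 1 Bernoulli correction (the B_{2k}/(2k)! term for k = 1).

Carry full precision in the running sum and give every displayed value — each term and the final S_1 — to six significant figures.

S_1 ≈ 1.68378e+09

The integral term ∫_10^46 x^5 dx = 1.57888e+09.
Boundary: ½(f(10) + f(46)) = ½(100000 + 2.05963e+08) = 1.03031e+08.
Integral + boundary = 1.68191e+09.
Correction k=1: B_{2}/2! · (f^{(1)}(46) − f^{(1)}(10)) = 1/12 · (2.23873e+07 − 50000.0) = 1.86144e+06.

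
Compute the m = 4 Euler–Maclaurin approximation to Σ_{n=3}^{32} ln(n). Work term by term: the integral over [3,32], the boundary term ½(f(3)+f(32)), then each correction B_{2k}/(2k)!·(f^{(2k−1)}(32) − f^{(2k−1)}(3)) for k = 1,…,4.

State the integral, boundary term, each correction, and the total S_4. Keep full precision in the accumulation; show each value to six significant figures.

Integral: ∫_3^32 ln(x) dx = 78.6077.
½[f(3) + f(32)] = ½[1.09861 + 3.46574] = 2.28217.
Integral + boundary = 80.8899.
Order-1 term: 1/12 · (0.0312500 − 0.333333) = -0.0251736.
Running total after k=1: 80.8647.
Order-2 term: −1/720 · (6.10352e-05 − 0.0740741) = 0.000102796.
Running total after k=2: 80.8648.
Order-3 term: 1/30240 · (7.15256e-07 − 0.0987654) = -3.26603e-06.
Running total after k=3: 80.8648.
Order-4 term: −1/1209600 · (2.09548e-08 − 0.329218) = 2.72171e-07.

S_4 ≈ 80.8648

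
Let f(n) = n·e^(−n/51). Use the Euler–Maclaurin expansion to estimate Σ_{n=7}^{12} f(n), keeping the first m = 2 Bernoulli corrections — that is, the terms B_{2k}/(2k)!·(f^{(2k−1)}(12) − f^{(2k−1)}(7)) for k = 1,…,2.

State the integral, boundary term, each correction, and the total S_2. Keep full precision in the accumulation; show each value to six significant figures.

S_2 ≈ 47.0542

The integral term ∫_7^12 x·e^(−x/51) dx = 39.2734.
Endpoint term: (f(7) + f(12))/2 = (6.10224 + 9.48406)/2 = 7.79315.
Running total after boundary: 47.0665.
k=1: B_{2}/(2)! × [f^{(1)}(12) − f^{(1)}(7)] = 1/12 × (0.604376 − 0.752096) = -0.0123100.
Running total after k=1: 47.0542.
k=2: B_{4}/(4)! × [f^{(3)}(12) − f^{(3)}(7)] = −1/720 × (0.000840082 − 0.000959474) = 1.65823e-07.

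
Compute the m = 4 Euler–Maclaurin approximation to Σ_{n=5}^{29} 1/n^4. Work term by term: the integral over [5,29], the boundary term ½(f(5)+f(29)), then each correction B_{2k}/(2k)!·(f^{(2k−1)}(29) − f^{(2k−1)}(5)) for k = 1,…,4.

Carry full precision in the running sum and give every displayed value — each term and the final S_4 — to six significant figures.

The integral term ∫_5^29 1/x^4 dx = 0.00265300.
Boundary: ½(f(5) + f(29)) = ½(0.00160000 + 1.41387e-06) = 0.000800707.
So far: 0.00345371.
Correction k=1: B_{2}/2! · (f^{(1)}(29) − f^{(1)}(5)) = 1/12 · (-1.95016e-07 − (-0.00128000)) = 0.000106650.
Running total after k=1: 0.00356036.
Correction k=2: B_{4}/4! · (f^{(3)}(29) − f^{(3)}(5)) = −1/720 · (-6.95657e-09 − (-0.00153600)) = -2.13332e-06.
Running total after k=2: 0.00355822.
Correction k=3: B_{6}/6! · (f^{(5)}(29) − f^{(5)}(5)) = 1/30240 · (-4.63220e-10 − (-0.00344064)) = 1.13778e-07.
Running total after k=3: 0.00355834.
Correction k=4: B_{8}/8! · (f^{(7)}(29) − f^{(7)}(5)) = −1/1209600 · (-4.95717e-11 − (-0.0123863)) = -1.02400e-08.

S_4 ≈ 0.00355833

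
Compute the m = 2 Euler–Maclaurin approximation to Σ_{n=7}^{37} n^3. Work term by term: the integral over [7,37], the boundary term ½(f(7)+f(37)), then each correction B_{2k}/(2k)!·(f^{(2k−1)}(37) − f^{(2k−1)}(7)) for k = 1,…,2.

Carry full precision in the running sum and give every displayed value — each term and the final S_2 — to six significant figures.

The integral term ∫_7^37 x^3 dx = 467940.
½[f(7) + f(37)] = ½[343.000 + 50653.0] = 25498.0.
Running total after boundary: 493438.
k=1: B_{2}/(2)! × [f^{(1)}(37) − f^{(1)}(7)] = 1/12 × (4107.00 − 147.000) = 330.000.
Running total after k=1: 493768.
k=2: B_{4}/(4)! × [f^{(3)}(37) − f^{(3)}(7)] = −1/720 × (6.00000 − 6.00000) = 0.00000.

S_2 ≈ 493768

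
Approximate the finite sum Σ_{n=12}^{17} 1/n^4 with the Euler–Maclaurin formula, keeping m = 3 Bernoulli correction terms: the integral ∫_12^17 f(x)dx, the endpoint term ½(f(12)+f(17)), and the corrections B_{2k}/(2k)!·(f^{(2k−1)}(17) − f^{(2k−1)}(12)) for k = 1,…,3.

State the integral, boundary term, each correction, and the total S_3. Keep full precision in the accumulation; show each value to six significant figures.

The integral term ∫_12^17 1/x^4 dx = 0.000125054.
Endpoint term: (f(12) + f(17))/2 = (4.82253e-05 + 1.19730e-05)/2 = 3.00992e-05.
So far: 0.000155153.
Order-1 term: 1/12 · (-2.81719e-06 − (-1.60751e-05)) = 1.10483e-06.
After k=1: 0.000156258.
Order-2 term: −1/720 · (-2.92441e-07 − (-3.34898e-06)) = -4.24519e-09.
After k=2: 0.000156254.
Order-3 term: 1/30240 · (-5.66668e-08 − (-1.30238e-06)) = 4.11943e-11.

S_3 ≈ 0.000156254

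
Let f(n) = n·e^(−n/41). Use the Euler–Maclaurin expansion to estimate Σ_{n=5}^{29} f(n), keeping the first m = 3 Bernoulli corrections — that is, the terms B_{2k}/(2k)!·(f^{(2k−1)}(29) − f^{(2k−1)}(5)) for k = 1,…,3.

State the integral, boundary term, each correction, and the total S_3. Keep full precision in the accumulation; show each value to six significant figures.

S_3 ≈ 263.970

∫_5^29 x·e^(−x/41) dx evaluates to 254.662.
Boundary: ½(f(5) + f(29)) = ½(4.42596 + 14.2960) = 9.36097.
So far: 264.023.
Order-1 term: 1/12 · (0.144282 − 0.777241) = -0.0527466.
Running total after k=1: 263.970.
Order-2 term: −1/720 · (0.000672345 − 0.00151554) = 1.17111e-06.
Running total after k=2: 263.970.
Order-3 term: 1/30240 · (7.48875e-07 − 1.52809e-06) = -2.57676e-11.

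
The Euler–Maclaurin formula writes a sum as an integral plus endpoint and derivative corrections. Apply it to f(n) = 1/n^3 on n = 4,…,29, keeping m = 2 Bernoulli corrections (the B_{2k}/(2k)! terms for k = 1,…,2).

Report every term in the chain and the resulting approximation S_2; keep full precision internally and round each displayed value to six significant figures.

S_2 ≈ 0.0394443

The integral term ∫_4^29 1/x^3 dx = 0.0306555.
½[f(4) + f(29)] = ½[0.0156250 + 4.10021e-05] = 0.00783300.
Integral + boundary = 0.0384885.
Order-1 term: 1/12 · (-4.24160e-06 − (-0.0117188)) = 0.000976209.
After k=1: 0.0394647.
Order-2 term: −1/720 · (-1.00870e-07 − (-0.0146484)) = -2.03449e-05.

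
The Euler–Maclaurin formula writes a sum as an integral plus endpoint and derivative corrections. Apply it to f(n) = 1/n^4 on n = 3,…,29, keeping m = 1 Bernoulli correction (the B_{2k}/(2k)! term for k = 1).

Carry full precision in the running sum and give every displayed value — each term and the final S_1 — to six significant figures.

S_1 ≈ 0.0198773

The integral term ∫_3^29 1/x^4 dx = 0.0123320.
½[f(3) + f(29)] = ½[0.0123457 + 1.41387e-06] = 0.00617355.
Integral + boundary = 0.0185056.
Order-1 term: 1/12 · (-1.95016e-07 − (-0.0164609)) = 0.00137173.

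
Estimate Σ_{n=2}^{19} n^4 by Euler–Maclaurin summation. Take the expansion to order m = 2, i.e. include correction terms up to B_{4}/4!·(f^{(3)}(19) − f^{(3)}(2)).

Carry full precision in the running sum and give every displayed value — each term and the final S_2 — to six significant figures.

S_2 ≈ 562665

The integral term ∫_2^19 x^4 dx = 495213.
½[f(2) + f(19)] = ½[16.0000 + 130321] = 65168.5.
So far: 560382.
Correction k=1: B_{2}/2! · (f^{(1)}(19) − f^{(1)}(2)) = 1/12 · (27436.0 − 32.0000) = 2283.67.
After k=1: 562666.
Correction k=2: B_{4}/4! · (f^{(3)}(19) − f^{(3)}(2)) = −1/720 · (456.000 − 48.0000) = -0.566667.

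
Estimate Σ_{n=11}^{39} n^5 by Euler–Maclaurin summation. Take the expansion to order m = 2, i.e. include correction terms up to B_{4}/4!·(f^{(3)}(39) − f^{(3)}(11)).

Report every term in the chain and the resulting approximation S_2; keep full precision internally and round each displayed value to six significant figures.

S_2 ≈ 6.32312e+08

Integral: ∫_11^39 x^5 dx = 5.86162e+08.
Boundary: ½(f(11) + f(39)) = ½(161051 + 9.02242e+07) = 4.51926e+07.
Running total after boundary: 6.31355e+08.
Order-1 term: 1/12 · (1.15672e+07 − 73205.0) = 957833.
Running total after k=1: 6.32312e+08.
Order-2 term: −1/720 · (91260.0 − 7260.00) = -116.667.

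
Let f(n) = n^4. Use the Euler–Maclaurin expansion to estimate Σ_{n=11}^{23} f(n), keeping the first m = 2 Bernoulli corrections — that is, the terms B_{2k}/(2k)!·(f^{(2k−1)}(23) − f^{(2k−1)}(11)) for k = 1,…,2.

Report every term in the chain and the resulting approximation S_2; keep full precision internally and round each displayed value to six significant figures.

S_2 ≈ 1.40591e+06

The integral term ∫_11^23 x^4 dx = 1.25506e+06.
½[f(11) + f(23)] = ½[14641.0 + 279841] = 147241.
So far: 1.40230e+06.
Order-1 term: 1/12 · (48668.0 − 5324.00) = 3612.00.
After k=1: 1.40591e+06.
Order-2 term: −1/720 · (552.000 − 264.000) = -0.400000.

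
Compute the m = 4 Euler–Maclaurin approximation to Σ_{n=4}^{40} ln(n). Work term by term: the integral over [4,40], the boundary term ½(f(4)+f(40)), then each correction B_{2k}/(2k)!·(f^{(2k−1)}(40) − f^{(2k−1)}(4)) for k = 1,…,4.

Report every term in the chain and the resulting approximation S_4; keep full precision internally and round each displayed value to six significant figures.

S_4 ≈ 108.529

The integral term ∫_4^40 ln(x) dx = 106.010.
Endpoint term: (f(4) + f(40))/2 = (1.38629 + 3.68888)/2 = 2.53759.
Integral + boundary = 108.548.
k=1: B_{2}/(2)! × [f^{(1)}(40) − f^{(1)}(4)] = 1/12 × (0.0250000 − 0.250000) = -0.0187500.
After k=1: 108.529.
k=2: B_{4}/(4)! × [f^{(3)}(40) − f^{(3)}(4)] = −1/720 × (3.12500e-05 − 0.0312500) = 4.33594e-05.
After k=2: 108.529.
k=3: B_{6}/(6)! × [f^{(5)}(40) − f^{(5)}(4)] = 1/30240 × (2.34375e-07 − 0.0234375) = -7.75042e-07.
After k=3: 108.529.
k=4: B_{8}/(8)! × [f^{(7)}(40) − f^{(7)}(4)] = −1/1209600 × (4.39453e-09 − 0.0439453) = 3.63304e-08.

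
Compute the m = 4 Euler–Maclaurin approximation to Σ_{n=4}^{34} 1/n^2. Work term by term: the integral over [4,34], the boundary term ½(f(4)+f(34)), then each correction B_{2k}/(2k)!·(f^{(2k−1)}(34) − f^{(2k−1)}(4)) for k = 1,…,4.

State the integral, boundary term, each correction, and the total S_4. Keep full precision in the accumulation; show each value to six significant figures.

S_4 ≈ 0.254839

The integral term ∫_4^34 1/x^2 dx = 0.220588.
½[f(4) + f(34)] = ½[0.0625000 + 0.000865052] = 0.0316825.
So far: 0.252271.
k=1: B_{2}/(2)! × [f^{(1)}(34) − f^{(1)}(4)] = 1/12 × (-5.08854e-05 − (-0.0312500)) = 0.00259993.
Running total after k=1: 0.254871.
k=2: B_{4}/(4)! × [f^{(3)}(34) − f^{(3)}(4)] = −1/720 × (-5.28222e-07 − (-0.0234375)) = -3.25513e-05.
Running total after k=2: 0.254838.
k=3: B_{6}/(6)! × [f^{(5)}(34) − f^{(5)}(4)] = 1/30240 × (-1.37082e-08 − (-0.0439453)) = 1.45322e-06.
Running total after k=3: 0.254840.
k=4: B_{8}/(8)! × [f^{(7)}(34) − f^{(7)}(4)] = −1/1209600 × (-6.64065e-10 − (-0.153809)) = -1.27157e-07.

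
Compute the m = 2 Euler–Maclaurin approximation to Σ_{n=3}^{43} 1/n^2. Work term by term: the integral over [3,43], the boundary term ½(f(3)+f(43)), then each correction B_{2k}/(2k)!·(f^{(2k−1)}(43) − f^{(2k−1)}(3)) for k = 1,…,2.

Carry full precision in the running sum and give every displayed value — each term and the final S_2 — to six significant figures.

S_2 ≈ 0.371937

Integral: ∫_3^43 1/x^2 dx = 0.310078.
½[f(3) + f(43)] = ½[0.111111 + 0.000540833] = 0.0558260.
So far: 0.365903.
k=1: B_{2}/(2)! × [f^{(1)}(43) − f^{(1)}(3)] = 1/12 × (-2.51550e-05 − (-0.0740741)) = 0.00617074.
Partial sum through k=1: 0.372074.
k=2: B_{4}/(4)! × [f^{(3)}(43) − f^{(3)}(3)] = −1/720 × (-1.63256e-07 − (-0.0987654)) = -0.000137174.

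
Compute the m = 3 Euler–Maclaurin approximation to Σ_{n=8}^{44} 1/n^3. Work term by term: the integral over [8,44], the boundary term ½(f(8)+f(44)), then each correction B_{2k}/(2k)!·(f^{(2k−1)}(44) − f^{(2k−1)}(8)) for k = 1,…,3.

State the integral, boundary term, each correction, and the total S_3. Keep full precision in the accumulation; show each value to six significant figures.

S_3 ≈ 0.00859732

Integral: ∫_8^44 1/x^3 dx = 0.00755424.
Boundary: ½(f(8) + f(44)) = ½(0.00195312 + 1.17393e-05) = 0.000982432.
So far: 0.00853667.
Correction k=1: B_{2}/2! · (f^{(1)}(44) − f^{(1)}(8)) = 1/12 · (-8.00406e-07 − (-0.000732422)) = 6.09685e-05.
After k=1: 0.00859764.
Correction k=2: B_{4}/4! · (f^{(3)}(44) − f^{(3)}(8)) = −1/720 · (-8.26866e-09 − (-0.000228882)) = -3.17880e-07.
After k=2: 0.00859732.
Correction k=3: B_{6}/6! · (f^{(5)}(44) − f^{(5)}(8)) = 1/30240 · (-1.79382e-10 − (-0.000150204)) = 4.96705e-09.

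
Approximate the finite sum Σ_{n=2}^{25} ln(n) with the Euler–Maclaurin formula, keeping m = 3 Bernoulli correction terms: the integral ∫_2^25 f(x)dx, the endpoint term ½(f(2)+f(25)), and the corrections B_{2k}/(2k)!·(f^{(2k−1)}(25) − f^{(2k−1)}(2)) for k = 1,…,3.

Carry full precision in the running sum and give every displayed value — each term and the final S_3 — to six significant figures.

S_3 ≈ 58.0036

∫_2^25 ln(x) dx evaluates to 56.0856.
Endpoint term: (f(2) + f(25))/2 = (0.693147 + 3.21888)/2 = 1.95601.
So far: 58.0416.
Correction k=1: B_{2}/2! · (f^{(1)}(25) − f^{(1)}(2)) = 1/12 · (0.0400000 − 0.500000) = -0.0383333.
Partial sum through k=1: 58.0033.
Correction k=2: B_{4}/4! · (f^{(3)}(25) − f^{(3)}(2)) = −1/720 · (0.000128000 − 0.250000) = 0.000347044.
Partial sum through k=2: 58.0036.
Correction k=3: B_{6}/6! · (f^{(5)}(25) − f^{(5)}(2)) = 1/30240 · (2.45760e-06 − 0.750000) = -2.48015e-05.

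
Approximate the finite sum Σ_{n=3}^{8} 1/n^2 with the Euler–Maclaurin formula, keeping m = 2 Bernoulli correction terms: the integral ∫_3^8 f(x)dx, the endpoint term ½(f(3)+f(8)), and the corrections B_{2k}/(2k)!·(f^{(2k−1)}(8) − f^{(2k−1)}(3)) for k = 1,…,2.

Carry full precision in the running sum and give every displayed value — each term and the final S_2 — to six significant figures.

The integral term ∫_3^8 1/x^2 dx = 0.208333.
Boundary: ½(f(3) + f(8)) = ½(0.111111 + 0.0156250) = 0.0633681.
Integral + boundary = 0.271701.
Order-1 term: 1/12 · (-0.00390625 − (-0.0740741)) = 0.00584732.
After k=1: 0.277549.
Order-2 term: −1/720 · (-0.000732422 − (-0.0987654)) = -0.000136157.

S_2 ≈ 0.277413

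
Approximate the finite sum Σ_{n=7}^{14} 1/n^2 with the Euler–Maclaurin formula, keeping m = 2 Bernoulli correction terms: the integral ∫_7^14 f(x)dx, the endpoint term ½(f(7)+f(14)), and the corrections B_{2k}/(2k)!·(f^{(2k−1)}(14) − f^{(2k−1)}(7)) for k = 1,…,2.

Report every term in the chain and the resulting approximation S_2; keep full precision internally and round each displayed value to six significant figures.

S_2 ≈ 0.0846069

∫_7^14 1/x^2 dx evaluates to 0.0714286.
Boundary: ½(f(7) + f(14)) = ½(0.0204082 + 0.00510204) = 0.0127551.
Running total after boundary: 0.0841837.
Correction k=1: B_{2}/2! · (f^{(1)}(14) − f^{(1)}(7)) = 1/12 · (-0.000728863 − (-0.00583090)) = 0.000425170.
After k=1: 0.0846088.
Correction k=2: B_{4}/4! · (f^{(3)}(14) − f^{(3)}(7)) = −1/720 · (-4.46243e-05 − (-0.00142798)) = -1.92132e-06.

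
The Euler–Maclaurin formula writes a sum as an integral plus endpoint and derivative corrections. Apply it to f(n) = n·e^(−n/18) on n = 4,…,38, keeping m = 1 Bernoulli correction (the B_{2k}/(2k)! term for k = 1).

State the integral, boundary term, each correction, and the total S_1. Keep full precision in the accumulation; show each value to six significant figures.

S_1 ≈ 198.859

The integral term ∫_4^38 x·e^(−x/18) dx = 195.020.
Endpoint term: (f(4) + f(38))/2 = (3.20295 + 4.60193)/2 = 3.90244.
So far: 198.922.
k=1: B_{2}/(2)! × [f^{(1)}(38) − f^{(1)}(4)] = 1/12 × (-0.134559 − 0.622796) = -0.0631129.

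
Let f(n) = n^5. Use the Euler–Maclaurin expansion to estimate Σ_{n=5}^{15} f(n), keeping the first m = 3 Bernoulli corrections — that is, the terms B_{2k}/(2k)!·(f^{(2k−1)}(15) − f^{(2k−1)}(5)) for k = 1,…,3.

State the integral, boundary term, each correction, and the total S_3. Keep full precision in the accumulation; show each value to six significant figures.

S_3 ≈ 2.29790e+06

Integral: ∫_5^15 x^5 dx = 1.89583e+06.
Boundary: ½(f(5) + f(15)) = ½(3125.00 + 759375) = 381250.
So far: 2.27708e+06.
Order-1 term: 1/12 · (253125 − 3125.00) = 20833.3.
Partial sum through k=1: 2.29792e+06.
Order-2 term: −1/720 · (13500.0 − 1500.00) = -16.6667.
Partial sum through k=2: 2.29790e+06.
Order-3 term: 1/30240 · (120.000 − 120.000) = 0.00000.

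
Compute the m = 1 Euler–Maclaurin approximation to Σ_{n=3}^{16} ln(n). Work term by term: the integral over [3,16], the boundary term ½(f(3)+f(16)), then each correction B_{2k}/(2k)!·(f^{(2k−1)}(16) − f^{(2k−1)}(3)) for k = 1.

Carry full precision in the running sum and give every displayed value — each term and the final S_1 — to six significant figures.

S_1 ≈ 29.9786

Integral: ∫_3^16 ln(x) dx = 28.0656.
½[f(3) + f(16)] = ½[1.09861 + 2.77259] = 1.93560.
So far: 30.0012.
k=1: B_{2}/(2)! × [f^{(1)}(16) − f^{(1)}(3)] = 1/12 × (0.0625000 − 0.333333) = -0.0225694.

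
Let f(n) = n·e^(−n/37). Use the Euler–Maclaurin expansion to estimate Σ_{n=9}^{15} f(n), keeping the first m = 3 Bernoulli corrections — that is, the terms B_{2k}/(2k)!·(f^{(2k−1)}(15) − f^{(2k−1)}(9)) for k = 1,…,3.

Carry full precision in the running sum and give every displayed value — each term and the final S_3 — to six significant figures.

The integral term ∫_9^15 x·e^(−x/37) dx = 51.7622.
½[f(9) + f(15)] = ½[7.05673 + 10.0006] = 8.52866.
So far: 60.2909.
Correction k=1: B_{2}/2! · (f^{(1)}(15) − f^{(1)}(9)) = 1/12 · (0.396420 − 0.593358) = -0.0164115.
Partial sum through k=1: 60.2745.
Correction k=2: B_{4}/4! · (f^{(3)}(15) − f^{(3)}(9)) = −1/720 · (0.00126357 − 0.00157890) = 4.37959e-07.
Partial sum through k=2: 60.2745.
Correction k=3: B_{6}/6! · (f^{(5)}(15) − f^{(5)}(9)) = 1/30240 · (1.63446e-06 − 1.99005e-06) = -1.17590e-11.

S_3 ≈ 60.2745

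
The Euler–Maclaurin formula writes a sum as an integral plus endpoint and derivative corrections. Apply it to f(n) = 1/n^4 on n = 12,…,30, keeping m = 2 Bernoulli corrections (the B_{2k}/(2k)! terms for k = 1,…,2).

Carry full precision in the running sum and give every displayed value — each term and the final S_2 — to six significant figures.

S_2 ≈ 0.000206607

∫_12^30 1/x^4 dx evaluates to 0.000180556.
Endpoint term: (f(12) + f(30))/2 = (4.82253e-05 + 1.23457e-06)/2 = 2.47299e-05.
Integral + boundary = 0.000205285.
Correction k=1: B_{2}/2! · (f^{(1)}(30) − f^{(1)}(12)) = 1/12 · (-1.64609e-07 − (-1.60751e-05)) = 1.32587e-06.
Running total after k=1: 0.000206611.
Correction k=2: B_{4}/4! · (f^{(3)}(30) − f^{(3)}(12)) = −1/720 · (-5.48697e-09 − (-3.34898e-06)) = -4.64374e-09.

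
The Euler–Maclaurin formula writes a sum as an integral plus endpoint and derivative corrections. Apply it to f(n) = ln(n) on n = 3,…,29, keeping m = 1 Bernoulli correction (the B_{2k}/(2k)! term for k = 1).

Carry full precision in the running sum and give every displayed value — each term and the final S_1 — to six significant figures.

S_1 ≈ 70.5638

Integral: ∫_3^29 ln(x) dx = 68.3557.
Boundary: ½(f(3) + f(29)) = ½(1.09861 + 3.36730) = 2.23295.
So far: 70.5887.
Correction k=1: B_{2}/2! · (f^{(1)}(29) − f^{(1)}(3)) = 1/12 · (0.0344828 − 0.333333) = -0.0249042.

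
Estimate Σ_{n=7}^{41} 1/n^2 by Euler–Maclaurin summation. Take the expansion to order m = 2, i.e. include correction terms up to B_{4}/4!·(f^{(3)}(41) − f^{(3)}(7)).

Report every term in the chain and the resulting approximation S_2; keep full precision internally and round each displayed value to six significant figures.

S_2 ≈ 0.129450

Integral: ∫_7^41 1/x^2 dx = 0.118467.
Endpoint term: (f(7) + f(41))/2 = (0.0204082 + 0.000594884)/2 = 0.0105015.
Running total after boundary: 0.128968.
k=1: B_{2}/(2)! × [f^{(1)}(41) − f^{(1)}(7)] = 1/12 × (-2.90187e-05 − (-0.00583090)) = 0.000483490.
Running total after k=1: 0.129452.
k=2: B_{4}/(4)! × [f^{(3)}(41) − f^{(3)}(7)] = −1/720 × (-2.07153e-07 − (-0.00142798)) = -1.98301e-06.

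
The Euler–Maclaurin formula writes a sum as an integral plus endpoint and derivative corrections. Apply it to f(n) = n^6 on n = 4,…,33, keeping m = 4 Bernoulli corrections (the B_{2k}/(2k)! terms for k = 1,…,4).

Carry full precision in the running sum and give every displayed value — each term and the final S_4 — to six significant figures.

∫_4^33 x^6 dx evaluates to 6.08835e+09.
½[f(4) + f(33)] = ½[4096.00 + 1.29147e+09] = 6.45736e+08.
Running total after boundary: 6.73408e+09.
Order-1 term: 1/12 · (2.34812e+08 − 6144.00) = 1.95672e+07.
After k=1: 6.75365e+09.
Order-2 term: −1/720 · (4.31244e+06 − 7680.00) = -5978.83.
After k=2: 6.75364e+09.
Order-3 term: 1/30240 · (23760.0 − 2880.00) = 0.690476.
After k=3: 6.75364e+09.
Order-4 term: −1/1209600 · (0.00000 − 0.00000) = 0.00000.

S_4 ≈ 6.75364e+09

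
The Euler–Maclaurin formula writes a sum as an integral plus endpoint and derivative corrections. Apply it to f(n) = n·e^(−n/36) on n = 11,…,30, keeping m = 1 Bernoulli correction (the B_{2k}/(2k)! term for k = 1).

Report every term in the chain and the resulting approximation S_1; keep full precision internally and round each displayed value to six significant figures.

The integral term ∫_11^30 x·e^(−x/36) dx = 213.915.
Boundary: ½(f(11) + f(30)) = ½(8.10385 + 13.0379) = 10.5709.
Running total after boundary: 224.486.
Correction k=1: B_{2}/2! · (f^{(1)}(30) − f^{(1)}(11)) = 1/12 · (0.0724330 − 0.511607) = -0.0365978.

S_1 ≈ 224.449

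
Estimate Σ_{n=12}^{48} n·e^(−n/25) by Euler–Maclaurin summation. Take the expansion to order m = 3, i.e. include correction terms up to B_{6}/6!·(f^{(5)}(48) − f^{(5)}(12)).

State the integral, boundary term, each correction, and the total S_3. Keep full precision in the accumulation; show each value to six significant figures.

Integral: ∫_12^48 x·e^(−x/25) dx = 304.817.
Endpoint term: (f(12) + f(48))/2 = (7.42540 + 7.03713)/2 = 7.23127.
Running total after boundary: 312.048.
Correction k=1: B_{2}/2! · (f^{(1)}(48) − f^{(1)}(12)) = 1/12 · (-0.134878 − 0.321767) = -0.0380538.
Partial sum through k=1: 312.010.
Correction k=2: B_{4}/4! · (f^{(3)}(48) − f^{(3)}(12)) = −1/720 · (0.000253337 − 0.00249493) = 3.11333e-06.
Partial sum through k=2: 312.010.
Correction k=3: B_{6}/6! · (f^{(5)}(48) − f^{(5)}(12)) = 1/30240 · (1.15597e-06 − 7.16007e-06) = -1.98548e-10.

S_3 ≈ 312.010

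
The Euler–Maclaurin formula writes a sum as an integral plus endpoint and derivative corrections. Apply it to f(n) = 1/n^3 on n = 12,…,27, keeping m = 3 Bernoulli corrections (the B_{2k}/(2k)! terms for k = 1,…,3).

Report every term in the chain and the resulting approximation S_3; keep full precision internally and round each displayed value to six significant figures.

∫_12^27 1/x^3 dx evaluates to 0.00278635.
Endpoint term: (f(12) + f(27))/2 = (0.000578704 + 5.08053e-05)/2 = 0.000314754.
Integral + boundary = 0.00310111.
k=1: B_{2}/(2)! × [f^{(1)}(27) − f^{(1)}(12)] = 1/12 × (-5.64503e-06 − (-0.000144676)) = 1.15859e-05.
Running total after k=1: 0.00311269.
k=2: B_{4}/(4)! × [f^{(3)}(27) − f^{(3)}(12)] = −1/720 × (-1.54870e-07 − (-2.00939e-05)) = -2.76931e-08.
Running total after k=2: 0.00311266.
k=3: B_{6}/(6)! × [f^{(5)}(27) − f^{(5)}(12)] = 1/30240 × (-8.92258e-09 − (-5.86071e-06)) = 1.93512e-10.

S_3 ≈ 0.00311266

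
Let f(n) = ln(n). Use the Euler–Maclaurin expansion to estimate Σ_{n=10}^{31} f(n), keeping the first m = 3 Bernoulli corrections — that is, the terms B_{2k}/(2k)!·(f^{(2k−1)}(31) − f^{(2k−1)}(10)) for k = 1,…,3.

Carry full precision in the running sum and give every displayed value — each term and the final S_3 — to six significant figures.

S_3 ≈ 65.2904

The integral term ∫_10^31 ln(x) dx = 62.4278.
½[f(10) + f(31)] = ½[2.30259 + 3.43399] = 2.86829.
So far: 65.2960.
Correction k=1: B_{2}/2! · (f^{(1)}(31) − f^{(1)}(10)) = 1/12 · (0.0322581 − 0.100000) = -0.00564516.
Running total after k=1: 65.2904.
Correction k=2: B_{4}/4! · (f^{(3)}(31) − f^{(3)}(10)) = −1/720 · (6.71344e-05 − 0.00200000) = 2.68454e-06.
Running total after k=2: 65.2904.
Correction k=3: B_{6}/6! · (f^{(5)}(31) − f^{(5)}(10)) = 1/30240 · (8.38306e-07 − 0.000240000) = -7.90879e-09.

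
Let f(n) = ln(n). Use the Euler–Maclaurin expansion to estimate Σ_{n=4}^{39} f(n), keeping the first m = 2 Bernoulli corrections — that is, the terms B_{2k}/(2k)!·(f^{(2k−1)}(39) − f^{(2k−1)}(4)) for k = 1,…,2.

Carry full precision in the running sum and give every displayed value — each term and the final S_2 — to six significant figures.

Integral: ∫_4^39 ln(x) dx = 102.334.
½[f(4) + f(39)] = ½[1.38629 + 3.66356] = 2.52493.
Integral + boundary = 104.859.
k=1: B_{2}/(2)! × [f^{(1)}(39) − f^{(1)}(4)] = 1/12 × (0.0256410 − 0.250000) = -0.0186966.
After k=1: 104.840.
k=2: B_{4}/(4)! × [f^{(3)}(39) − f^{(3)}(4)] = −1/720 × (3.37160e-05 − 0.0312500) = 4.33559e-05.

S_2 ≈ 104.840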